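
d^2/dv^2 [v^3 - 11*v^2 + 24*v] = 6*v - 22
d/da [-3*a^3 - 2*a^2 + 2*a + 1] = -9*a^2 - 4*a + 2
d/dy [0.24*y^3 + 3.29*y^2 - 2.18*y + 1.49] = 0.72*y^2 + 6.58*y - 2.18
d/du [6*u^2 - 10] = 12*u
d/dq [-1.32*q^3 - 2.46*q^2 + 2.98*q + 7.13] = -3.96*q^2 - 4.92*q + 2.98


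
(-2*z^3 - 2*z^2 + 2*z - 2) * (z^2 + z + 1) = -2*z^5 - 4*z^4 - 2*z^3 - 2*z^2 - 2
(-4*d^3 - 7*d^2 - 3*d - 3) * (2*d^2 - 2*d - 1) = -8*d^5 - 6*d^4 + 12*d^3 + 7*d^2 + 9*d + 3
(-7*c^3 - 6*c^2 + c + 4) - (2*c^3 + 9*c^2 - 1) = -9*c^3 - 15*c^2 + c + 5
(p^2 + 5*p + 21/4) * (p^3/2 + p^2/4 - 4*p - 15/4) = p^5/2 + 11*p^4/4 - p^3/8 - 359*p^2/16 - 159*p/4 - 315/16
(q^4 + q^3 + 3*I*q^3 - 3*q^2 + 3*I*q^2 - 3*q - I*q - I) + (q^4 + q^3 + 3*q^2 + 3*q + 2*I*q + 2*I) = 2*q^4 + 2*q^3 + 3*I*q^3 + 3*I*q^2 + I*q + I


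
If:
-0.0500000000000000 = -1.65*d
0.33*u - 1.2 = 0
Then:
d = 0.03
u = 3.64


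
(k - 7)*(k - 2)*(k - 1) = k^3 - 10*k^2 + 23*k - 14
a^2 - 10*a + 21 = (a - 7)*(a - 3)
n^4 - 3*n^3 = n^3*(n - 3)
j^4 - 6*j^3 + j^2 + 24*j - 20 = (j - 5)*(j - 2)*(j - 1)*(j + 2)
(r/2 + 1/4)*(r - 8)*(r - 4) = r^3/2 - 23*r^2/4 + 13*r + 8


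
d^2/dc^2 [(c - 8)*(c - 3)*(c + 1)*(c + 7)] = 12*c^2 - 18*c - 114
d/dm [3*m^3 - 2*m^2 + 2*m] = 9*m^2 - 4*m + 2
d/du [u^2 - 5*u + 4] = 2*u - 5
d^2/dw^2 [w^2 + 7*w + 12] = 2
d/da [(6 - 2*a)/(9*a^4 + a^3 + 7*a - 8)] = 2*(-9*a^4 - a^3 - 7*a + (a - 3)*(36*a^3 + 3*a^2 + 7) + 8)/(9*a^4 + a^3 + 7*a - 8)^2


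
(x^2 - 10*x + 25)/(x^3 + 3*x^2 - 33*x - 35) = (x - 5)/(x^2 + 8*x + 7)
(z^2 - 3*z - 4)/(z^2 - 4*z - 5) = (z - 4)/(z - 5)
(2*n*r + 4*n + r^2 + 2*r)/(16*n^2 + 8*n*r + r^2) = (2*n*r + 4*n + r^2 + 2*r)/(16*n^2 + 8*n*r + r^2)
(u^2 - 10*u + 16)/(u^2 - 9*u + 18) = (u^2 - 10*u + 16)/(u^2 - 9*u + 18)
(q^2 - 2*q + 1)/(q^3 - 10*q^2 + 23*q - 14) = (q - 1)/(q^2 - 9*q + 14)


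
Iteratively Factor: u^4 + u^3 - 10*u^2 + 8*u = (u)*(u^3 + u^2 - 10*u + 8) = u*(u - 2)*(u^2 + 3*u - 4) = u*(u - 2)*(u + 4)*(u - 1)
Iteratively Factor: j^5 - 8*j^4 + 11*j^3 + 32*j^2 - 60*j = (j - 5)*(j^4 - 3*j^3 - 4*j^2 + 12*j) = (j - 5)*(j + 2)*(j^3 - 5*j^2 + 6*j) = (j - 5)*(j - 2)*(j + 2)*(j^2 - 3*j) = (j - 5)*(j - 3)*(j - 2)*(j + 2)*(j)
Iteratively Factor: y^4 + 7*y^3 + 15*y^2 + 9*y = (y)*(y^3 + 7*y^2 + 15*y + 9) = y*(y + 1)*(y^2 + 6*y + 9) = y*(y + 1)*(y + 3)*(y + 3)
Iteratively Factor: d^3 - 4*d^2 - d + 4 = (d - 4)*(d^2 - 1) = (d - 4)*(d - 1)*(d + 1)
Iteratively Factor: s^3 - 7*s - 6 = (s - 3)*(s^2 + 3*s + 2) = (s - 3)*(s + 2)*(s + 1)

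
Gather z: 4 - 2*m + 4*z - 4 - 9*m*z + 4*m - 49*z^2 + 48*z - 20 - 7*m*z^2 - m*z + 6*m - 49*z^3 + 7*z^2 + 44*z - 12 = 8*m - 49*z^3 + z^2*(-7*m - 42) + z*(96 - 10*m) - 32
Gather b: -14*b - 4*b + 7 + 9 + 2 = 18 - 18*b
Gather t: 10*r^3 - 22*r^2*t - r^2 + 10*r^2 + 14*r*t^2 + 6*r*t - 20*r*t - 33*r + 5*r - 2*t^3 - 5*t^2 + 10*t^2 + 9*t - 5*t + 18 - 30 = 10*r^3 + 9*r^2 - 28*r - 2*t^3 + t^2*(14*r + 5) + t*(-22*r^2 - 14*r + 4) - 12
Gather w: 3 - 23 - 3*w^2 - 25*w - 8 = -3*w^2 - 25*w - 28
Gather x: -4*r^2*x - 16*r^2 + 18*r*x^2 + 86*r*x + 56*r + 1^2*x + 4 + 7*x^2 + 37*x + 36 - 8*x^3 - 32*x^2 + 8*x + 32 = -16*r^2 + 56*r - 8*x^3 + x^2*(18*r - 25) + x*(-4*r^2 + 86*r + 46) + 72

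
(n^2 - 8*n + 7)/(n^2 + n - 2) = (n - 7)/(n + 2)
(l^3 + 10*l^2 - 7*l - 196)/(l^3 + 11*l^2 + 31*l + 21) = (l^2 + 3*l - 28)/(l^2 + 4*l + 3)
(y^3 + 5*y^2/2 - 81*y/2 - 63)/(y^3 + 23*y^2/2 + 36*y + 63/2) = (y - 6)/(y + 3)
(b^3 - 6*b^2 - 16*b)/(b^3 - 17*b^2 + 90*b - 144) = b*(b + 2)/(b^2 - 9*b + 18)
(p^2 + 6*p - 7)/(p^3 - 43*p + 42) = 1/(p - 6)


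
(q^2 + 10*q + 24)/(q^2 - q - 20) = (q + 6)/(q - 5)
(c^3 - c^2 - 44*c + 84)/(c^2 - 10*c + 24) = (c^2 + 5*c - 14)/(c - 4)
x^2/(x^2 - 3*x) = x/(x - 3)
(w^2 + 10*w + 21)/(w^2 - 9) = (w + 7)/(w - 3)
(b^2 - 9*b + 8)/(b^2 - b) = (b - 8)/b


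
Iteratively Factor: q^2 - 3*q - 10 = (q + 2)*(q - 5)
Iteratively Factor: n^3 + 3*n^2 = (n)*(n^2 + 3*n) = n*(n + 3)*(n)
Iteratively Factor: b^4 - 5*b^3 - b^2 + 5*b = (b - 1)*(b^3 - 4*b^2 - 5*b) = (b - 5)*(b - 1)*(b^2 + b) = b*(b - 5)*(b - 1)*(b + 1)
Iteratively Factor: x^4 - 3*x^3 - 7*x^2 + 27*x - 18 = (x - 1)*(x^3 - 2*x^2 - 9*x + 18) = (x - 1)*(x + 3)*(x^2 - 5*x + 6) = (x - 2)*(x - 1)*(x + 3)*(x - 3)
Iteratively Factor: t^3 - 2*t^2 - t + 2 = (t + 1)*(t^2 - 3*t + 2) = (t - 1)*(t + 1)*(t - 2)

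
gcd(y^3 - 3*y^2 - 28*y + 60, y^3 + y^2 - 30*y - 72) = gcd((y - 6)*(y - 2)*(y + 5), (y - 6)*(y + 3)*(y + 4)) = y - 6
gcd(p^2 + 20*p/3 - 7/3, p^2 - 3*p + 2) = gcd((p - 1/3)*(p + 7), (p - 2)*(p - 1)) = 1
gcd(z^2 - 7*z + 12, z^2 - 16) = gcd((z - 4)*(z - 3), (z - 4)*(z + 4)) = z - 4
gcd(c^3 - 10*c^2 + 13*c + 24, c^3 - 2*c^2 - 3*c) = c^2 - 2*c - 3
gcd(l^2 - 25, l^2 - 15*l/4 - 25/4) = l - 5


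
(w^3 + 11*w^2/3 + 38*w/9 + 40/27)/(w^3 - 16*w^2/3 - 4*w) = (w^2 + 3*w + 20/9)/(w*(w - 6))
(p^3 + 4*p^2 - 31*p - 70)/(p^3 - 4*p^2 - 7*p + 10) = (p + 7)/(p - 1)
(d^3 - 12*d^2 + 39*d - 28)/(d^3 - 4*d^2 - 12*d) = (-d^3 + 12*d^2 - 39*d + 28)/(d*(-d^2 + 4*d + 12))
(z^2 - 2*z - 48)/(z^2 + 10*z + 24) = (z - 8)/(z + 4)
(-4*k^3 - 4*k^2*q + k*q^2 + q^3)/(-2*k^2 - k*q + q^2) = 2*k + q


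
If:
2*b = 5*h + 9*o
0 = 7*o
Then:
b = 5*h/2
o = 0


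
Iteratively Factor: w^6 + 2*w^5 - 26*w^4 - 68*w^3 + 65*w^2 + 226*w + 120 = (w + 1)*(w^5 + w^4 - 27*w^3 - 41*w^2 + 106*w + 120) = (w - 2)*(w + 1)*(w^4 + 3*w^3 - 21*w^2 - 83*w - 60) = (w - 2)*(w + 1)*(w + 4)*(w^3 - w^2 - 17*w - 15) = (w - 5)*(w - 2)*(w + 1)*(w + 4)*(w^2 + 4*w + 3) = (w - 5)*(w - 2)*(w + 1)^2*(w + 4)*(w + 3)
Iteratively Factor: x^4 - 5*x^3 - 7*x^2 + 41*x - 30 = (x - 1)*(x^3 - 4*x^2 - 11*x + 30) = (x - 1)*(x + 3)*(x^2 - 7*x + 10) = (x - 5)*(x - 1)*(x + 3)*(x - 2)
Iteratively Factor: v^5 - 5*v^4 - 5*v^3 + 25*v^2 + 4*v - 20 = (v + 2)*(v^4 - 7*v^3 + 9*v^2 + 7*v - 10) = (v - 1)*(v + 2)*(v^3 - 6*v^2 + 3*v + 10) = (v - 1)*(v + 1)*(v + 2)*(v^2 - 7*v + 10) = (v - 2)*(v - 1)*(v + 1)*(v + 2)*(v - 5)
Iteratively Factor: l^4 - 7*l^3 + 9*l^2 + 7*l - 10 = (l - 1)*(l^3 - 6*l^2 + 3*l + 10) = (l - 5)*(l - 1)*(l^2 - l - 2) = (l - 5)*(l - 1)*(l + 1)*(l - 2)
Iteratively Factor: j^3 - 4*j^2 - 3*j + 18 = (j - 3)*(j^2 - j - 6) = (j - 3)^2*(j + 2)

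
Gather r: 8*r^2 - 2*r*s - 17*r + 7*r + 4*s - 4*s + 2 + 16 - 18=8*r^2 + r*(-2*s - 10)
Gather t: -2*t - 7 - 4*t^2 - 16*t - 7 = -4*t^2 - 18*t - 14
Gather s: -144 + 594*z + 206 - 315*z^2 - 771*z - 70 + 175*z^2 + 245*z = -140*z^2 + 68*z - 8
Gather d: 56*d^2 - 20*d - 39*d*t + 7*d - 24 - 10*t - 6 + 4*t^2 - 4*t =56*d^2 + d*(-39*t - 13) + 4*t^2 - 14*t - 30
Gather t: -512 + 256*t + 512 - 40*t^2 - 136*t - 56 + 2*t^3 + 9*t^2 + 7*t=2*t^3 - 31*t^2 + 127*t - 56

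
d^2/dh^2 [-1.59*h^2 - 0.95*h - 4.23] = -3.18000000000000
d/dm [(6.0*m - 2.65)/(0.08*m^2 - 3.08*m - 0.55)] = (-0.48*m^2 + 0.423999999999999*m - 11.462)/(0.0064*m^4 - 0.4928*m^3 + 9.3984*m^2 + 3.388*m + 0.3025)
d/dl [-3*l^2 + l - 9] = 1 - 6*l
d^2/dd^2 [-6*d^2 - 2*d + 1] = -12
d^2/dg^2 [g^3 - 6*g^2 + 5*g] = 6*g - 12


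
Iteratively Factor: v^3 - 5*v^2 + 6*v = (v)*(v^2 - 5*v + 6) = v*(v - 3)*(v - 2)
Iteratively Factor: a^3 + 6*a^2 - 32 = (a + 4)*(a^2 + 2*a - 8) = (a - 2)*(a + 4)*(a + 4)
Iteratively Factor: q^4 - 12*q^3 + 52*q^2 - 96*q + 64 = (q - 4)*(q^3 - 8*q^2 + 20*q - 16) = (q - 4)*(q - 2)*(q^2 - 6*q + 8) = (q - 4)^2*(q - 2)*(q - 2)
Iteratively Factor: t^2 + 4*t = (t)*(t + 4)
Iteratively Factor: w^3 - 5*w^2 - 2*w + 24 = (w - 3)*(w^2 - 2*w - 8) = (w - 4)*(w - 3)*(w + 2)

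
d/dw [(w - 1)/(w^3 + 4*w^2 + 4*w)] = (-2*w^2 + 3*w + 2)/(w^2*(w^3 + 6*w^2 + 12*w + 8))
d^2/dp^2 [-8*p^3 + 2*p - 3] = -48*p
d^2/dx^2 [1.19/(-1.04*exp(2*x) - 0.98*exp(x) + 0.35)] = (-1.19*(2.08*exp(x) + 0.98)*(4.16*exp(x) + 1.96)*exp(x) + (4.9504*exp(x) + 1.1662)*(1.04*exp(2*x) + 0.98*exp(x) - 0.35))*exp(x)/(1.04*exp(2*x) + 0.98*exp(x) - 0.35)^3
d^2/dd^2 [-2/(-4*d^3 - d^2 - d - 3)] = 4*(-(12*d + 1)*(4*d^3 + d^2 + d + 3) + (12*d^2 + 2*d + 1)^2)/(4*d^3 + d^2 + d + 3)^3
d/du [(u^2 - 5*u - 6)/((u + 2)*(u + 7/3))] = 12*(7*u^2 + 16*u + 2)/(9*u^4 + 78*u^3 + 253*u^2 + 364*u + 196)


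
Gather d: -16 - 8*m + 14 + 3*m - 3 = -5*m - 5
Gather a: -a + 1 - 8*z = -a - 8*z + 1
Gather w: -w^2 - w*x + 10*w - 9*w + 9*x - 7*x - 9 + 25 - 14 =-w^2 + w*(1 - x) + 2*x + 2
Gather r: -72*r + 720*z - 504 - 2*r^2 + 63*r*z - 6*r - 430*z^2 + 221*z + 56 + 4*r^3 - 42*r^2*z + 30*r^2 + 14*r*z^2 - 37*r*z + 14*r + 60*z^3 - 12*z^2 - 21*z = 4*r^3 + r^2*(28 - 42*z) + r*(14*z^2 + 26*z - 64) + 60*z^3 - 442*z^2 + 920*z - 448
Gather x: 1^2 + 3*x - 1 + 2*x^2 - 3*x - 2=2*x^2 - 2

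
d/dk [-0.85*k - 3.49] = -0.850000000000000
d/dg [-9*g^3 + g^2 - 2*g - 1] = -27*g^2 + 2*g - 2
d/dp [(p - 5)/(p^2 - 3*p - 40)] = (p^2 - 3*p - (p - 5)*(2*p - 3) - 40)/(-p^2 + 3*p + 40)^2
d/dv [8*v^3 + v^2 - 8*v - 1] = 24*v^2 + 2*v - 8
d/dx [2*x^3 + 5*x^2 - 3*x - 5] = 6*x^2 + 10*x - 3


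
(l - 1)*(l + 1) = l^2 - 1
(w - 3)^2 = w^2 - 6*w + 9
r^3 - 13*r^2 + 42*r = r*(r - 7)*(r - 6)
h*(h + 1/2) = h^2 + h/2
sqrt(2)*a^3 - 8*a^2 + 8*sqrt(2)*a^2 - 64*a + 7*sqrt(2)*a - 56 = (a + 7)*(a - 4*sqrt(2))*(sqrt(2)*a + sqrt(2))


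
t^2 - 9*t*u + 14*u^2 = (t - 7*u)*(t - 2*u)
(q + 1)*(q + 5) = q^2 + 6*q + 5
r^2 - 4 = (r - 2)*(r + 2)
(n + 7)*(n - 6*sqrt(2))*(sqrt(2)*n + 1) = sqrt(2)*n^3 - 11*n^2 + 7*sqrt(2)*n^2 - 77*n - 6*sqrt(2)*n - 42*sqrt(2)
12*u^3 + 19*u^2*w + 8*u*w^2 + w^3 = (u + w)*(3*u + w)*(4*u + w)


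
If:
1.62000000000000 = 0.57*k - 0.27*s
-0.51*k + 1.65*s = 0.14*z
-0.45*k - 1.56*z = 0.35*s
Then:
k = 3.28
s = 0.91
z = -1.15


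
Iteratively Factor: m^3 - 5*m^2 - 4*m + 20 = (m - 2)*(m^2 - 3*m - 10) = (m - 5)*(m - 2)*(m + 2)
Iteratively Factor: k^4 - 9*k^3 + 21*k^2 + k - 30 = (k + 1)*(k^3 - 10*k^2 + 31*k - 30) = (k - 3)*(k + 1)*(k^2 - 7*k + 10) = (k - 5)*(k - 3)*(k + 1)*(k - 2)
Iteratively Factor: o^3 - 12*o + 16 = (o - 2)*(o^2 + 2*o - 8) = (o - 2)^2*(o + 4)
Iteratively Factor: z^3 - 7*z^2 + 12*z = (z - 4)*(z^2 - 3*z) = z*(z - 4)*(z - 3)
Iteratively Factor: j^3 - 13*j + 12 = (j - 3)*(j^2 + 3*j - 4) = (j - 3)*(j - 1)*(j + 4)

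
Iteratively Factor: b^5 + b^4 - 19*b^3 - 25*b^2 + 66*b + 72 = (b + 3)*(b^4 - 2*b^3 - 13*b^2 + 14*b + 24) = (b + 3)^2*(b^3 - 5*b^2 + 2*b + 8) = (b + 1)*(b + 3)^2*(b^2 - 6*b + 8) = (b - 4)*(b + 1)*(b + 3)^2*(b - 2)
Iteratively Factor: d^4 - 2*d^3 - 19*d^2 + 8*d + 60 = (d + 3)*(d^3 - 5*d^2 - 4*d + 20) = (d - 2)*(d + 3)*(d^2 - 3*d - 10) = (d - 5)*(d - 2)*(d + 3)*(d + 2)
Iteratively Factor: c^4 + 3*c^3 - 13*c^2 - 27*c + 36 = (c + 4)*(c^3 - c^2 - 9*c + 9) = (c - 3)*(c + 4)*(c^2 + 2*c - 3) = (c - 3)*(c - 1)*(c + 4)*(c + 3)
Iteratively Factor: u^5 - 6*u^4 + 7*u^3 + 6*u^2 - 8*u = (u - 1)*(u^4 - 5*u^3 + 2*u^2 + 8*u) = u*(u - 1)*(u^3 - 5*u^2 + 2*u + 8) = u*(u - 2)*(u - 1)*(u^2 - 3*u - 4) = u*(u - 2)*(u - 1)*(u + 1)*(u - 4)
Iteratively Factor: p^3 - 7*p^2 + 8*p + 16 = (p - 4)*(p^2 - 3*p - 4) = (p - 4)^2*(p + 1)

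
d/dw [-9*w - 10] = -9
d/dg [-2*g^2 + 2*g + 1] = 2 - 4*g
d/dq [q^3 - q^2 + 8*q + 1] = 3*q^2 - 2*q + 8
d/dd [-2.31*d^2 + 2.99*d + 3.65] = 2.99 - 4.62*d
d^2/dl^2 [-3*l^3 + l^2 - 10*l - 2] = 2 - 18*l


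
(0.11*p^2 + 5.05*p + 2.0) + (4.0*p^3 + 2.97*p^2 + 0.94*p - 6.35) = 4.0*p^3 + 3.08*p^2 + 5.99*p - 4.35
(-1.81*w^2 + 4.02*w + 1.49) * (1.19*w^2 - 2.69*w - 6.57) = -2.1539*w^4 + 9.6527*w^3 + 2.851*w^2 - 30.4195*w - 9.7893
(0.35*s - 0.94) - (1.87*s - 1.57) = 0.63 - 1.52*s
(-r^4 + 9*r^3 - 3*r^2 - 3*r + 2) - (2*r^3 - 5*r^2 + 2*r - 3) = -r^4 + 7*r^3 + 2*r^2 - 5*r + 5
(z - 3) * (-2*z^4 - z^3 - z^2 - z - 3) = -2*z^5 + 5*z^4 + 2*z^3 + 2*z^2 + 9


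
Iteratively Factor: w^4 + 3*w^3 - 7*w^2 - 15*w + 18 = (w - 2)*(w^3 + 5*w^2 + 3*w - 9) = (w - 2)*(w - 1)*(w^2 + 6*w + 9) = (w - 2)*(w - 1)*(w + 3)*(w + 3)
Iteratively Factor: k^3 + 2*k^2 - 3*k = (k)*(k^2 + 2*k - 3) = k*(k - 1)*(k + 3)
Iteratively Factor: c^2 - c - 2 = (c + 1)*(c - 2)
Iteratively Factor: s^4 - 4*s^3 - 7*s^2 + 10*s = (s - 5)*(s^3 + s^2 - 2*s) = (s - 5)*(s + 2)*(s^2 - s) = (s - 5)*(s - 1)*(s + 2)*(s)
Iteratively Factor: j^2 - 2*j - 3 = (j - 3)*(j + 1)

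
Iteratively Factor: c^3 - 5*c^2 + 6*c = (c - 2)*(c^2 - 3*c) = c*(c - 2)*(c - 3)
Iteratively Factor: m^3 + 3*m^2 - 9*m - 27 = (m - 3)*(m^2 + 6*m + 9) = (m - 3)*(m + 3)*(m + 3)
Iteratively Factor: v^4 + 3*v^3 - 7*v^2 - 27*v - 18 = (v + 2)*(v^3 + v^2 - 9*v - 9) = (v + 1)*(v + 2)*(v^2 - 9) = (v - 3)*(v + 1)*(v + 2)*(v + 3)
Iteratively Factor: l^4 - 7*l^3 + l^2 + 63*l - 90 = (l - 3)*(l^3 - 4*l^2 - 11*l + 30) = (l - 5)*(l - 3)*(l^2 + l - 6) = (l - 5)*(l - 3)*(l + 3)*(l - 2)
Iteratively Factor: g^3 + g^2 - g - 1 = (g - 1)*(g^2 + 2*g + 1) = (g - 1)*(g + 1)*(g + 1)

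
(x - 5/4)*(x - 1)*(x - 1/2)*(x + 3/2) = x^4 - 5*x^3/4 - 7*x^2/4 + 47*x/16 - 15/16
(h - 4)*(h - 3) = h^2 - 7*h + 12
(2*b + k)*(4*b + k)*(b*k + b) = 8*b^3*k + 8*b^3 + 6*b^2*k^2 + 6*b^2*k + b*k^3 + b*k^2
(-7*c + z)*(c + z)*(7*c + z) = -49*c^3 - 49*c^2*z + c*z^2 + z^3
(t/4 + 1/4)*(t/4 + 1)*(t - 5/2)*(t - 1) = t^4/16 + 3*t^3/32 - 11*t^2/16 - 3*t/32 + 5/8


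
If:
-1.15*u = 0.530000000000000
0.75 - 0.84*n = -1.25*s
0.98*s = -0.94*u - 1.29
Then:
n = -0.41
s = -0.87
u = -0.46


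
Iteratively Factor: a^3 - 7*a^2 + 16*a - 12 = (a - 2)*(a^2 - 5*a + 6) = (a - 3)*(a - 2)*(a - 2)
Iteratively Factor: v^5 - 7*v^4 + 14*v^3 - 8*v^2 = (v - 2)*(v^4 - 5*v^3 + 4*v^2) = v*(v - 2)*(v^3 - 5*v^2 + 4*v) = v*(v - 4)*(v - 2)*(v^2 - v) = v^2*(v - 4)*(v - 2)*(v - 1)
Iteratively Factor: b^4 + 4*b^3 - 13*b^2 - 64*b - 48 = (b + 4)*(b^3 - 13*b - 12) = (b + 1)*(b + 4)*(b^2 - b - 12) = (b + 1)*(b + 3)*(b + 4)*(b - 4)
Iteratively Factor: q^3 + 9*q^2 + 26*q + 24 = (q + 2)*(q^2 + 7*q + 12) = (q + 2)*(q + 3)*(q + 4)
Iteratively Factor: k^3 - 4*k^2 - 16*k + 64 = (k + 4)*(k^2 - 8*k + 16) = (k - 4)*(k + 4)*(k - 4)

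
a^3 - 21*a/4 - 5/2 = (a - 5/2)*(a + 1/2)*(a + 2)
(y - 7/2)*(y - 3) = y^2 - 13*y/2 + 21/2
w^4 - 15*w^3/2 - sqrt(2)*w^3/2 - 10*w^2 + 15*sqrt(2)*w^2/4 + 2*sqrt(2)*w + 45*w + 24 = (w - 8)*(w + 1/2)*(w - 2*sqrt(2))*(w + 3*sqrt(2)/2)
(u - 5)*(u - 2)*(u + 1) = u^3 - 6*u^2 + 3*u + 10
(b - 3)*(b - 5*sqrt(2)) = b^2 - 5*sqrt(2)*b - 3*b + 15*sqrt(2)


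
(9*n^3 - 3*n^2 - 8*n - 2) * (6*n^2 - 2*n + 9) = 54*n^5 - 36*n^4 + 39*n^3 - 23*n^2 - 68*n - 18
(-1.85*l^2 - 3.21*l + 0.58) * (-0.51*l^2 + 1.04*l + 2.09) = 0.9435*l^4 - 0.2869*l^3 - 7.5007*l^2 - 6.1057*l + 1.2122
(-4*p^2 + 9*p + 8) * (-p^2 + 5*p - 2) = 4*p^4 - 29*p^3 + 45*p^2 + 22*p - 16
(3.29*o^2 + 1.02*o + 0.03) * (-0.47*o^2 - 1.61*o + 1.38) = -1.5463*o^4 - 5.7763*o^3 + 2.8839*o^2 + 1.3593*o + 0.0414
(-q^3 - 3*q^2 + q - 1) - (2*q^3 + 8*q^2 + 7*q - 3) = -3*q^3 - 11*q^2 - 6*q + 2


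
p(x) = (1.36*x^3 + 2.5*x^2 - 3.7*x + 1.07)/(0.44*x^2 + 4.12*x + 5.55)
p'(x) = (-0.88*x - 4.12)*(1.36*x^3 + 2.5*x^2 - 3.7*x + 1.07)/(0.44*x^2 + 4.12*x + 5.55)^2 + (4.08*x^2 + 5.0*x - 3.7)/(0.44*x^2 + 4.12*x + 5.55) = (0.5984*x^4 + 11.2064*x^3 + 34.572*x^2 + 26.8084*x - 24.9434)/(0.1936*x^4 + 3.6256*x^3 + 21.8584*x^2 + 45.732*x + 30.8025)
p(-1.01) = 3.24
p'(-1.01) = -8.20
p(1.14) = 0.20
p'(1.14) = 0.58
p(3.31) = 2.73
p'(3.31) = 1.60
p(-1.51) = 23.11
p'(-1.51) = -200.16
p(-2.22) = -4.71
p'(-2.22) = -10.86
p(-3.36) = 2.97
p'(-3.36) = -6.65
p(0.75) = 0.03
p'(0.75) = 0.25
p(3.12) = 2.43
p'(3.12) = 1.54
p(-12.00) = -99.88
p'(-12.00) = -6.13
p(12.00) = 22.53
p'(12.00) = 2.65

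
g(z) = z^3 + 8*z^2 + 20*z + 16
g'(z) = 3*z^2 + 16*z + 20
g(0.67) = 33.29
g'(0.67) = 32.07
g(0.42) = 25.89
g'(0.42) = 27.25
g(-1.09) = 2.41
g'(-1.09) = 6.12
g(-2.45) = 0.31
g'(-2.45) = -1.19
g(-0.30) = 10.69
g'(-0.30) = 15.47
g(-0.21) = 12.14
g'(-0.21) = 16.77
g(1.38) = 61.46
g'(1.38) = 47.79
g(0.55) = 29.59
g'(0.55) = 29.71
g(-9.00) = -245.00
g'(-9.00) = 119.00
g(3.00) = 175.00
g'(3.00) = 95.00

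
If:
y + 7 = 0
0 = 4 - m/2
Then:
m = 8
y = -7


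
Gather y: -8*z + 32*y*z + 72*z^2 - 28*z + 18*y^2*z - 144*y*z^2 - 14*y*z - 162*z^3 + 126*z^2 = 18*y^2*z + y*(-144*z^2 + 18*z) - 162*z^3 + 198*z^2 - 36*z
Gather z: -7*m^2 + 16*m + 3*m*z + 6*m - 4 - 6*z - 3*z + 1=-7*m^2 + 22*m + z*(3*m - 9) - 3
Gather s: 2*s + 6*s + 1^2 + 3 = 8*s + 4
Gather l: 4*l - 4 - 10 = 4*l - 14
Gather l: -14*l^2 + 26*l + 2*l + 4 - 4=-14*l^2 + 28*l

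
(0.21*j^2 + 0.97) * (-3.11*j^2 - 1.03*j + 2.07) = -0.6531*j^4 - 0.2163*j^3 - 2.582*j^2 - 0.9991*j + 2.0079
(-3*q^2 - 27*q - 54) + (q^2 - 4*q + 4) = -2*q^2 - 31*q - 50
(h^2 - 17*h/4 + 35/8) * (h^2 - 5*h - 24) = h^4 - 37*h^3/4 + 13*h^2/8 + 641*h/8 - 105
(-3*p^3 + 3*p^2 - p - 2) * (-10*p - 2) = 30*p^4 - 24*p^3 + 4*p^2 + 22*p + 4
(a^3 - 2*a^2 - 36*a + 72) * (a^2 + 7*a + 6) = a^5 + 5*a^4 - 44*a^3 - 192*a^2 + 288*a + 432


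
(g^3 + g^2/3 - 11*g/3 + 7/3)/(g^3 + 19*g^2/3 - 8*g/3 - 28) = (g^2 - 2*g + 1)/(g^2 + 4*g - 12)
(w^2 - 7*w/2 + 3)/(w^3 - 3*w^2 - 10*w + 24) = (w - 3/2)/(w^2 - w - 12)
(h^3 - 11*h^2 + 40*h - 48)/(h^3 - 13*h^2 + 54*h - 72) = (h - 4)/(h - 6)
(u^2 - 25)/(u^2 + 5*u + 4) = (u^2 - 25)/(u^2 + 5*u + 4)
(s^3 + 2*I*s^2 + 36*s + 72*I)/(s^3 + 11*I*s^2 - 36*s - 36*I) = (s - 6*I)/(s + 3*I)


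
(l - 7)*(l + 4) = l^2 - 3*l - 28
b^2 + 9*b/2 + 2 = (b + 1/2)*(b + 4)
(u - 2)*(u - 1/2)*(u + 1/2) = u^3 - 2*u^2 - u/4 + 1/2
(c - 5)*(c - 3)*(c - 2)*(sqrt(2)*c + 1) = sqrt(2)*c^4 - 10*sqrt(2)*c^3 + c^3 - 10*c^2 + 31*sqrt(2)*c^2 - 30*sqrt(2)*c + 31*c - 30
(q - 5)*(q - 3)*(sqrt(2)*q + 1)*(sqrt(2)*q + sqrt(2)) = 2*q^4 - 14*q^3 + sqrt(2)*q^3 - 7*sqrt(2)*q^2 + 14*q^2 + 7*sqrt(2)*q + 30*q + 15*sqrt(2)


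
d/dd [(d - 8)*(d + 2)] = 2*d - 6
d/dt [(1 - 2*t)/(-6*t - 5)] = 16/(6*t + 5)^2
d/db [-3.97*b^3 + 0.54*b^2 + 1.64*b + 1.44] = -11.91*b^2 + 1.08*b + 1.64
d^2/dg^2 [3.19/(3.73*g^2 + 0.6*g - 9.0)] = (-88.764302*g^2 - 14.27844*g + 3.19*(7.46*g + 0.6)*(14.92*g + 1.2) + 214.1766)/(3.73*g^2 + 0.6*g - 9.0)^3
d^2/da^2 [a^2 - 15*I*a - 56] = 2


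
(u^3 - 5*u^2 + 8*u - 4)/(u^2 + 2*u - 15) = (u^3 - 5*u^2 + 8*u - 4)/(u^2 + 2*u - 15)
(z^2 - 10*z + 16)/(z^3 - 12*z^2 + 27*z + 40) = (z - 2)/(z^2 - 4*z - 5)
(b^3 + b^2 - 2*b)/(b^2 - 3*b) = (b^2 + b - 2)/(b - 3)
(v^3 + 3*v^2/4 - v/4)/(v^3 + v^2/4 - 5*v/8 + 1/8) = 2*v/(2*v - 1)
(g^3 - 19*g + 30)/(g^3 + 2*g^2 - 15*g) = (g - 2)/g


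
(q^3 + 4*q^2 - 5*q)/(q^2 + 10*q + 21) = q*(q^2 + 4*q - 5)/(q^2 + 10*q + 21)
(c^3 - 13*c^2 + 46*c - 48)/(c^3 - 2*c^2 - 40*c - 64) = (c^2 - 5*c + 6)/(c^2 + 6*c + 8)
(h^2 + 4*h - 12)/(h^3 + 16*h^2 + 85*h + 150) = (h - 2)/(h^2 + 10*h + 25)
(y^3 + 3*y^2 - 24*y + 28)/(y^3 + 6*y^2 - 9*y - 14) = (y - 2)/(y + 1)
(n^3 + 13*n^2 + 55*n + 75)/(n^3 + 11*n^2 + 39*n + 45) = (n + 5)/(n + 3)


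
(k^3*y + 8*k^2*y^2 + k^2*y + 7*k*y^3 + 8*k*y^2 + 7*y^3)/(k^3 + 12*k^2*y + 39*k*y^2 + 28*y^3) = y*(k + 1)/(k + 4*y)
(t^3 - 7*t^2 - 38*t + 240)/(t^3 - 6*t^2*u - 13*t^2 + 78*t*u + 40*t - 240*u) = (t + 6)/(t - 6*u)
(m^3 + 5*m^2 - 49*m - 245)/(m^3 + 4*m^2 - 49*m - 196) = (m + 5)/(m + 4)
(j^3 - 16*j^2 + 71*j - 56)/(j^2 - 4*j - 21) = (j^2 - 9*j + 8)/(j + 3)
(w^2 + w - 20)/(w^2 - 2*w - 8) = (w + 5)/(w + 2)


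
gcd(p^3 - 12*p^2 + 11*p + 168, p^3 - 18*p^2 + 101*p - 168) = p^2 - 15*p + 56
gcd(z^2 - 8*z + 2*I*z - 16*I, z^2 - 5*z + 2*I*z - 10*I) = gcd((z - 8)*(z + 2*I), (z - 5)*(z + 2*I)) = z + 2*I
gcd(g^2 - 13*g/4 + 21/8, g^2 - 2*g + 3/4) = g - 3/2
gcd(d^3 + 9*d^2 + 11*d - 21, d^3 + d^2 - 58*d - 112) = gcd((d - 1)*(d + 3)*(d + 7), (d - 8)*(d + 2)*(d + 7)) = d + 7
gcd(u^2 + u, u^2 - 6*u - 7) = u + 1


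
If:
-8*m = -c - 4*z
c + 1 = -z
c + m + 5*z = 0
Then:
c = -44/35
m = -1/35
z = 9/35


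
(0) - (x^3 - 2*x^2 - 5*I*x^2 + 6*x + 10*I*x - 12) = -x^3 + 2*x^2 + 5*I*x^2 - 6*x - 10*I*x + 12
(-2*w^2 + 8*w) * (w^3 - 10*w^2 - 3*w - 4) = -2*w^5 + 28*w^4 - 74*w^3 - 16*w^2 - 32*w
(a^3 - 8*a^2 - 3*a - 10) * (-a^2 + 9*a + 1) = -a^5 + 17*a^4 - 68*a^3 - 25*a^2 - 93*a - 10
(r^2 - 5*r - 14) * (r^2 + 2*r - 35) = r^4 - 3*r^3 - 59*r^2 + 147*r + 490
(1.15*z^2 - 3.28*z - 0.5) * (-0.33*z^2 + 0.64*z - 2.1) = -0.3795*z^4 + 1.8184*z^3 - 4.3492*z^2 + 6.568*z + 1.05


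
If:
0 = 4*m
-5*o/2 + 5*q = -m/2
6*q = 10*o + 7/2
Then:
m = 0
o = -1/2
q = -1/4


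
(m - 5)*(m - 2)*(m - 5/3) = m^3 - 26*m^2/3 + 65*m/3 - 50/3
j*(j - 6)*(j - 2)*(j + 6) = j^4 - 2*j^3 - 36*j^2 + 72*j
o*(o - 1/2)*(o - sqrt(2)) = o^3 - sqrt(2)*o^2 - o^2/2 + sqrt(2)*o/2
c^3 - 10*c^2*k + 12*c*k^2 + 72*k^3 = (c - 6*k)^2*(c + 2*k)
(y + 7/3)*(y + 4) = y^2 + 19*y/3 + 28/3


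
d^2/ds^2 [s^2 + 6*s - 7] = 2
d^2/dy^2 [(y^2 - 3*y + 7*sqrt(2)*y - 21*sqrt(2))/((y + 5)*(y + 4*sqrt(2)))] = 2*(-8*y^3 + 3*sqrt(2)*y^3 - 123*sqrt(2)*y^2 - 1344*y - 135*sqrt(2)*y - 2017*sqrt(2) - 960)/(y^6 + 15*y^5 + 12*sqrt(2)*y^5 + 171*y^4 + 180*sqrt(2)*y^4 + 1028*sqrt(2)*y^3 + 1565*y^3 + 3420*sqrt(2)*y^2 + 7200*y^2 + 12000*y + 9600*sqrt(2)*y + 16000*sqrt(2))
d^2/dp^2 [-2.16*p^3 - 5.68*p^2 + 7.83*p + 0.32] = -12.96*p - 11.36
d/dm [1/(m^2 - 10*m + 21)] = 2*(5 - m)/(m^2 - 10*m + 21)^2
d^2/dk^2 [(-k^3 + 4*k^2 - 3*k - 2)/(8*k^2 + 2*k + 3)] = 2*(-236*k^3 - 690*k^2 + 93*k + 94)/(512*k^6 + 384*k^5 + 672*k^4 + 296*k^3 + 252*k^2 + 54*k + 27)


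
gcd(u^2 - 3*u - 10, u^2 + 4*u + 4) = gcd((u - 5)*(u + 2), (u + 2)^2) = u + 2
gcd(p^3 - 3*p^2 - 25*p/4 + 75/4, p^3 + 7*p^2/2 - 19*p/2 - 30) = p^2 - p/2 - 15/2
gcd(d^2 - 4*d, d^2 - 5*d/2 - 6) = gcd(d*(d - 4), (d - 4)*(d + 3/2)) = d - 4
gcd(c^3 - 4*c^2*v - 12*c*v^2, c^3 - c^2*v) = c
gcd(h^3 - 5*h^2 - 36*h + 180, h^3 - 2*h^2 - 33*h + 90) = h^2 + h - 30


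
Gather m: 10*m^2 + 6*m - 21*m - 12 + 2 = 10*m^2 - 15*m - 10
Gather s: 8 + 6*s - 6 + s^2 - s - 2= s^2 + 5*s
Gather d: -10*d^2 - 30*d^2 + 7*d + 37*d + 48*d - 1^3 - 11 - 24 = -40*d^2 + 92*d - 36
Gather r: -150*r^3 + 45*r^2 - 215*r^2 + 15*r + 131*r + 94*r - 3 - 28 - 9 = -150*r^3 - 170*r^2 + 240*r - 40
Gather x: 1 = 1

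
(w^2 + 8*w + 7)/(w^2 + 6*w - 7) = (w + 1)/(w - 1)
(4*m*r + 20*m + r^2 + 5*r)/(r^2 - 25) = (4*m + r)/(r - 5)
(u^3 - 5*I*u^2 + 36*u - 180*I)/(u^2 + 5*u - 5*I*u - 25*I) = (u^2 + 36)/(u + 5)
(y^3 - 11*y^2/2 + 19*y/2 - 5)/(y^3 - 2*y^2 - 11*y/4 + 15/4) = 2*(y - 2)/(2*y + 3)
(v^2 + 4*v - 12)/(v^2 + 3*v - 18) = (v - 2)/(v - 3)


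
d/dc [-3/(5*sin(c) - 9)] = 15*cos(c)/(5*sin(c) - 9)^2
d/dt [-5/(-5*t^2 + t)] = 5*(1 - 10*t)/(t^2*(5*t - 1)^2)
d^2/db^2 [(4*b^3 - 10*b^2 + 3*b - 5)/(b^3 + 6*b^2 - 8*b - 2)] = 2*(-34*b^6 + 105*b^5 - 168*b^4 - 424*b^3 - 552*b^2 + 846*b - 468)/(b^9 + 18*b^8 + 84*b^7 - 78*b^6 - 744*b^5 + 1032*b^4 + 76*b^3 - 312*b^2 - 96*b - 8)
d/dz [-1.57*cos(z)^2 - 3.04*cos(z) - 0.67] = (3.14*cos(z) + 3.04)*sin(z)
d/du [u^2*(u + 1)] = u*(3*u + 2)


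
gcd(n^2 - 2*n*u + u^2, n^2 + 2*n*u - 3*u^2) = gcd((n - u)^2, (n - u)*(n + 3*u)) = -n + u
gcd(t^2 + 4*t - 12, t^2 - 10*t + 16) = t - 2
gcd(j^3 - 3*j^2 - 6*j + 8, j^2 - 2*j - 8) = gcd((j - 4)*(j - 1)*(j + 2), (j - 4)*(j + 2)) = j^2 - 2*j - 8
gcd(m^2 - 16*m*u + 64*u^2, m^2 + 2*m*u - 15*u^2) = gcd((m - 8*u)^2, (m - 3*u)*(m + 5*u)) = 1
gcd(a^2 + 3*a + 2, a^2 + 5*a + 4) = a + 1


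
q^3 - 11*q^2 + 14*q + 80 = (q - 8)*(q - 5)*(q + 2)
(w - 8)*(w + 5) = w^2 - 3*w - 40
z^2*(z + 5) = z^3 + 5*z^2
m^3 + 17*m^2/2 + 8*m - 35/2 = (m - 1)*(m + 5/2)*(m + 7)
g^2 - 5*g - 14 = (g - 7)*(g + 2)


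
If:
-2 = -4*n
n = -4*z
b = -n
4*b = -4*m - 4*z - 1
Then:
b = -1/2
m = 3/8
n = 1/2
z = -1/8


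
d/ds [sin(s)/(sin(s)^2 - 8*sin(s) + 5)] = (cos(s)^2 + 4)*cos(s)/(sin(s)^2 - 8*sin(s) + 5)^2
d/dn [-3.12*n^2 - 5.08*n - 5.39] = -6.24*n - 5.08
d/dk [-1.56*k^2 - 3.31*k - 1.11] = -3.12*k - 3.31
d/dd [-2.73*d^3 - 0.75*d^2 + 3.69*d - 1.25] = -8.19*d^2 - 1.5*d + 3.69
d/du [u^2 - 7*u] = 2*u - 7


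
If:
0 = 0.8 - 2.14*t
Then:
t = 0.37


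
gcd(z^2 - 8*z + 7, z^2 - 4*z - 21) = z - 7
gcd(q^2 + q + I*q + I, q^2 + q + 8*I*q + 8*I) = q + 1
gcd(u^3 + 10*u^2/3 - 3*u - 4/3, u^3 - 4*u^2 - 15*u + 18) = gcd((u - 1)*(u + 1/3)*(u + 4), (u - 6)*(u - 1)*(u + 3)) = u - 1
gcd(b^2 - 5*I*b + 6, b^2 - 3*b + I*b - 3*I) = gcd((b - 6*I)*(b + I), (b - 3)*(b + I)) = b + I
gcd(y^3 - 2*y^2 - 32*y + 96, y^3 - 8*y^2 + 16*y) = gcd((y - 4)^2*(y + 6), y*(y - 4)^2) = y^2 - 8*y + 16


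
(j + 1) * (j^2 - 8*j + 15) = j^3 - 7*j^2 + 7*j + 15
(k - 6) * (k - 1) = k^2 - 7*k + 6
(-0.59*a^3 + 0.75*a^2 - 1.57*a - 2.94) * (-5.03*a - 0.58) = 2.9677*a^4 - 3.4303*a^3 + 7.4621*a^2 + 15.6988*a + 1.7052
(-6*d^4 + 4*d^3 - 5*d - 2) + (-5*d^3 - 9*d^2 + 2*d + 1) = -6*d^4 - d^3 - 9*d^2 - 3*d - 1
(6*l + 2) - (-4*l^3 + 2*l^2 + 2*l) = 4*l^3 - 2*l^2 + 4*l + 2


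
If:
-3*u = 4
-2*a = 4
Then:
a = -2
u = -4/3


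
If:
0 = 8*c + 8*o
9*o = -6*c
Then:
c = 0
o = 0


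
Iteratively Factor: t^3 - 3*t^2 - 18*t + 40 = (t - 2)*(t^2 - t - 20) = (t - 5)*(t - 2)*(t + 4)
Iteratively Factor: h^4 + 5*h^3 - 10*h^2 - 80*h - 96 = (h + 3)*(h^3 + 2*h^2 - 16*h - 32) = (h - 4)*(h + 3)*(h^2 + 6*h + 8) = (h - 4)*(h + 2)*(h + 3)*(h + 4)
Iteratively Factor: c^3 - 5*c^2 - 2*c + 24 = (c - 4)*(c^2 - c - 6) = (c - 4)*(c + 2)*(c - 3)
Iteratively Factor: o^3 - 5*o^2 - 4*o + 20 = (o + 2)*(o^2 - 7*o + 10) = (o - 5)*(o + 2)*(o - 2)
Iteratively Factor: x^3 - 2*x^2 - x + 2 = (x - 2)*(x^2 - 1) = (x - 2)*(x + 1)*(x - 1)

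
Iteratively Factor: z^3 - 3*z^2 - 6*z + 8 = (z - 4)*(z^2 + z - 2) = (z - 4)*(z - 1)*(z + 2)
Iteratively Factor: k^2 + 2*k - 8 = (k - 2)*(k + 4)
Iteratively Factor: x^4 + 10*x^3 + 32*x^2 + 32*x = (x)*(x^3 + 10*x^2 + 32*x + 32) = x*(x + 2)*(x^2 + 8*x + 16) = x*(x + 2)*(x + 4)*(x + 4)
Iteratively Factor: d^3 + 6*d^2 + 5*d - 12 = (d - 1)*(d^2 + 7*d + 12) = (d - 1)*(d + 4)*(d + 3)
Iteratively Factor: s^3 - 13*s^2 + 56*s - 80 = (s - 5)*(s^2 - 8*s + 16) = (s - 5)*(s - 4)*(s - 4)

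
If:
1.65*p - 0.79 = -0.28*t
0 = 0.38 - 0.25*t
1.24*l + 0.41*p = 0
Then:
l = -0.07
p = 0.22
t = 1.52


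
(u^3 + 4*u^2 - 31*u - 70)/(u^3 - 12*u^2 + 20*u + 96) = (u^2 + 2*u - 35)/(u^2 - 14*u + 48)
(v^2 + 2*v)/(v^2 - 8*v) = (v + 2)/(v - 8)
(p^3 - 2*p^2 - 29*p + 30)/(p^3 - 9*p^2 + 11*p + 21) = (p^3 - 2*p^2 - 29*p + 30)/(p^3 - 9*p^2 + 11*p + 21)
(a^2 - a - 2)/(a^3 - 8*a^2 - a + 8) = (a - 2)/(a^2 - 9*a + 8)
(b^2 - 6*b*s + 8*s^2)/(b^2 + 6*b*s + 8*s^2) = (b^2 - 6*b*s + 8*s^2)/(b^2 + 6*b*s + 8*s^2)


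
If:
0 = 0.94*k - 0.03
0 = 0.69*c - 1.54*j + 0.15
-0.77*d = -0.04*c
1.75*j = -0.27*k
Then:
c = -0.23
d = -0.01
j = -0.00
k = 0.03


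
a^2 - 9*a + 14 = (a - 7)*(a - 2)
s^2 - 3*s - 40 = (s - 8)*(s + 5)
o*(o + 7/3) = o^2 + 7*o/3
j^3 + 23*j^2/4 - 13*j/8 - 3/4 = (j - 1/2)*(j + 1/4)*(j + 6)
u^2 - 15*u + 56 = (u - 8)*(u - 7)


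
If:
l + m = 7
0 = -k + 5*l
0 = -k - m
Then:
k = -35/4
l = -7/4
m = 35/4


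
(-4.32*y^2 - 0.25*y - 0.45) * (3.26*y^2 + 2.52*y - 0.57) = -14.0832*y^4 - 11.7014*y^3 + 0.3654*y^2 - 0.9915*y + 0.2565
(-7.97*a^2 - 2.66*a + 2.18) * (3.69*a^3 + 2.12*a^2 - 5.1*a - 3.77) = -29.4093*a^5 - 26.7118*a^4 + 43.052*a^3 + 48.2345*a^2 - 1.0898*a - 8.2186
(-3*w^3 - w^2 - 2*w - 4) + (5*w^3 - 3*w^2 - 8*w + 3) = 2*w^3 - 4*w^2 - 10*w - 1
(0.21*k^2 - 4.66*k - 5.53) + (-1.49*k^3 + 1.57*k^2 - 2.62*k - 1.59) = -1.49*k^3 + 1.78*k^2 - 7.28*k - 7.12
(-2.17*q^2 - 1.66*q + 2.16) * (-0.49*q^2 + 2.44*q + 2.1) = 1.0633*q^4 - 4.4814*q^3 - 9.6658*q^2 + 1.7844*q + 4.536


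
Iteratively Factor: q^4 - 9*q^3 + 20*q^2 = (q - 4)*(q^3 - 5*q^2) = q*(q - 4)*(q^2 - 5*q) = q*(q - 5)*(q - 4)*(q)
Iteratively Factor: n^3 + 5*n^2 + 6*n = (n + 3)*(n^2 + 2*n) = (n + 2)*(n + 3)*(n)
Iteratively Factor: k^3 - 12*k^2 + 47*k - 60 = (k - 4)*(k^2 - 8*k + 15) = (k - 5)*(k - 4)*(k - 3)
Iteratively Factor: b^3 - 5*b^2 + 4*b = (b - 1)*(b^2 - 4*b) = (b - 4)*(b - 1)*(b)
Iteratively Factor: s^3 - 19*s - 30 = (s + 2)*(s^2 - 2*s - 15) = (s + 2)*(s + 3)*(s - 5)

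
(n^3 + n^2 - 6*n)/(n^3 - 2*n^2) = (n + 3)/n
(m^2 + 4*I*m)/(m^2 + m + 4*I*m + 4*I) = m/(m + 1)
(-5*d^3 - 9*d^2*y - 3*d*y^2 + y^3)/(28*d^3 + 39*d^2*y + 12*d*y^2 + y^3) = (-5*d^2 - 4*d*y + y^2)/(28*d^2 + 11*d*y + y^2)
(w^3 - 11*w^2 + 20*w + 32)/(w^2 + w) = w - 12 + 32/w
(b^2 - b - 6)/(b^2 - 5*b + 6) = (b + 2)/(b - 2)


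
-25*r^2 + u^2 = (-5*r + u)*(5*r + u)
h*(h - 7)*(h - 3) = h^3 - 10*h^2 + 21*h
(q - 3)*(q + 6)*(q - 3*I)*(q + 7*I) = q^4 + 3*q^3 + 4*I*q^3 + 3*q^2 + 12*I*q^2 + 63*q - 72*I*q - 378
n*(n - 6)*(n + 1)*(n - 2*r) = n^4 - 2*n^3*r - 5*n^3 + 10*n^2*r - 6*n^2 + 12*n*r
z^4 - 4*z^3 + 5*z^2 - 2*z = z*(z - 2)*(z - 1)^2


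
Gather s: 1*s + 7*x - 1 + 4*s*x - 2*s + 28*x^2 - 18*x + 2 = s*(4*x - 1) + 28*x^2 - 11*x + 1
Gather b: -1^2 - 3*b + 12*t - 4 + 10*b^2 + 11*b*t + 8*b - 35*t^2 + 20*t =10*b^2 + b*(11*t + 5) - 35*t^2 + 32*t - 5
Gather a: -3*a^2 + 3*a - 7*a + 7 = -3*a^2 - 4*a + 7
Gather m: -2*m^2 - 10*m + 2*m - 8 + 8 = -2*m^2 - 8*m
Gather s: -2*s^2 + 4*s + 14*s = -2*s^2 + 18*s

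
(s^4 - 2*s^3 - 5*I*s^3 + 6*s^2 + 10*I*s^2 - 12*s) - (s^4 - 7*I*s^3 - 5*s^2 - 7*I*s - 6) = -2*s^3 + 2*I*s^3 + 11*s^2 + 10*I*s^2 - 12*s + 7*I*s + 6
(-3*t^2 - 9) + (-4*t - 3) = -3*t^2 - 4*t - 12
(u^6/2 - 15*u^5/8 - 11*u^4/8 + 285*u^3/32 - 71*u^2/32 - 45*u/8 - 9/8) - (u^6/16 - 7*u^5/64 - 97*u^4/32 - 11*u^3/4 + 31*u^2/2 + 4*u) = 7*u^6/16 - 113*u^5/64 + 53*u^4/32 + 373*u^3/32 - 567*u^2/32 - 77*u/8 - 9/8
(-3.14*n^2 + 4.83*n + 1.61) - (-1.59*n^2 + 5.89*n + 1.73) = -1.55*n^2 - 1.06*n - 0.12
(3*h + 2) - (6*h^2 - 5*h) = -6*h^2 + 8*h + 2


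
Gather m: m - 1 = m - 1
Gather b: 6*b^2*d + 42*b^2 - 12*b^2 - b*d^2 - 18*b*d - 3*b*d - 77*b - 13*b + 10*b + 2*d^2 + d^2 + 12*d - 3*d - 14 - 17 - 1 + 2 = b^2*(6*d + 30) + b*(-d^2 - 21*d - 80) + 3*d^2 + 9*d - 30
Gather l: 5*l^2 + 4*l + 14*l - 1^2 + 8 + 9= 5*l^2 + 18*l + 16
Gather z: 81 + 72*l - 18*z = 72*l - 18*z + 81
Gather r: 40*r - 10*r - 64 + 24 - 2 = 30*r - 42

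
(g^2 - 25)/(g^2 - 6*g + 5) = (g + 5)/(g - 1)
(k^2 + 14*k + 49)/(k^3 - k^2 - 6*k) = (k^2 + 14*k + 49)/(k*(k^2 - k - 6))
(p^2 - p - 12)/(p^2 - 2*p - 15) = (p - 4)/(p - 5)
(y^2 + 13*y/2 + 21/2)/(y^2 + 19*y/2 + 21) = (y + 3)/(y + 6)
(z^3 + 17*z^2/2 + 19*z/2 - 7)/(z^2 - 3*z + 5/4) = 2*(z^2 + 9*z + 14)/(2*z - 5)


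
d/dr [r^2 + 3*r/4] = 2*r + 3/4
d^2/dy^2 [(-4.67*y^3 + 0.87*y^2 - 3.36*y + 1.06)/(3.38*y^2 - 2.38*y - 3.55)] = (-227.750868*y^3 - 101.447016*y^2 - 646.184274*y + 116.152038)/(38.614472*y^6 - 81.570216*y^5 - 64.232844*y^4 + 157.864448*y^3 + 67.46349*y^2 - 89.98185*y - 44.738875)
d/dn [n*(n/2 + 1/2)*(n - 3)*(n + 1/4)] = 2*n^3 - 21*n^2/8 - 7*n/2 - 3/8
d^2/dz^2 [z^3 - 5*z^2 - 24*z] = 6*z - 10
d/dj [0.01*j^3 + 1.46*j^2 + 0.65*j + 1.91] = 0.03*j^2 + 2.92*j + 0.65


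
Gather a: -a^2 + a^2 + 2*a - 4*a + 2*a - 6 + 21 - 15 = 0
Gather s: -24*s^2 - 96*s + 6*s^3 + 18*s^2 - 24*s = 6*s^3 - 6*s^2 - 120*s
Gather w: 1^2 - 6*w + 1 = 2 - 6*w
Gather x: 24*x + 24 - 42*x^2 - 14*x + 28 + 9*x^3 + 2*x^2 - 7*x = 9*x^3 - 40*x^2 + 3*x + 52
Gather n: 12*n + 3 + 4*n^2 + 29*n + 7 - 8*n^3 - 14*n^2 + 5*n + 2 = -8*n^3 - 10*n^2 + 46*n + 12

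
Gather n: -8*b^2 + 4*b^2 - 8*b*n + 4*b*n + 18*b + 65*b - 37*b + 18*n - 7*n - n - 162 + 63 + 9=-4*b^2 + 46*b + n*(10 - 4*b) - 90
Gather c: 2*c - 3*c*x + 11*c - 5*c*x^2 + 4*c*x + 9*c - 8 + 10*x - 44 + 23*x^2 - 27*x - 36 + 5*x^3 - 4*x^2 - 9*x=c*(-5*x^2 + x + 22) + 5*x^3 + 19*x^2 - 26*x - 88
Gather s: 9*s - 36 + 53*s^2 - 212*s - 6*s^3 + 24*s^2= -6*s^3 + 77*s^2 - 203*s - 36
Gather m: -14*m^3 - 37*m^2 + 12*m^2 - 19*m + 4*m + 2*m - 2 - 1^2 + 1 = -14*m^3 - 25*m^2 - 13*m - 2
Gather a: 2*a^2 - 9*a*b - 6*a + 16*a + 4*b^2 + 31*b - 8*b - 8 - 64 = 2*a^2 + a*(10 - 9*b) + 4*b^2 + 23*b - 72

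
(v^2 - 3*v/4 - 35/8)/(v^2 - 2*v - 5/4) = (4*v + 7)/(2*(2*v + 1))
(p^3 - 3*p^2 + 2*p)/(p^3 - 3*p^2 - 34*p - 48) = p*(-p^2 + 3*p - 2)/(-p^3 + 3*p^2 + 34*p + 48)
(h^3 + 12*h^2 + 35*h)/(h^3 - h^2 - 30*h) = (h + 7)/(h - 6)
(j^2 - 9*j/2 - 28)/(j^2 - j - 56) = (j + 7/2)/(j + 7)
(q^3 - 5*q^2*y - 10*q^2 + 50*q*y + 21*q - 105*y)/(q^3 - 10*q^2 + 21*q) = (q - 5*y)/q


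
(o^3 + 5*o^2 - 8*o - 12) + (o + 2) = o^3 + 5*o^2 - 7*o - 10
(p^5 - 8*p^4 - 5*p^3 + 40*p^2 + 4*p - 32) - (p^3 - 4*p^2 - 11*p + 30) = p^5 - 8*p^4 - 6*p^3 + 44*p^2 + 15*p - 62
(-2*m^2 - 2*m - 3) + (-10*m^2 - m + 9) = -12*m^2 - 3*m + 6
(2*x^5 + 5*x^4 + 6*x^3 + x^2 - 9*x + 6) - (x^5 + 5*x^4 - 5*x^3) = x^5 + 11*x^3 + x^2 - 9*x + 6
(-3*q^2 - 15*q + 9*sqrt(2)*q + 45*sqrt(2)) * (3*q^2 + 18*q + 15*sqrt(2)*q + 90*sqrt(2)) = -9*q^4 - 99*q^3 - 18*sqrt(2)*q^3 - 198*sqrt(2)*q^2 - 540*sqrt(2)*q + 2970*q + 8100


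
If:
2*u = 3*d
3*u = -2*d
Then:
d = 0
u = 0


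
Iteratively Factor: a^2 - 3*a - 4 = (a - 4)*(a + 1)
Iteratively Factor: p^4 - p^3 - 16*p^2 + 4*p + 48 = (p + 2)*(p^3 - 3*p^2 - 10*p + 24) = (p - 4)*(p + 2)*(p^2 + p - 6) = (p - 4)*(p - 2)*(p + 2)*(p + 3)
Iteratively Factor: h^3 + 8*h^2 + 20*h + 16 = (h + 2)*(h^2 + 6*h + 8) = (h + 2)^2*(h + 4)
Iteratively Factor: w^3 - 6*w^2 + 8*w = (w - 4)*(w^2 - 2*w) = (w - 4)*(w - 2)*(w)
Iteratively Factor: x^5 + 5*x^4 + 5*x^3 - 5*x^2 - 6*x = (x + 1)*(x^4 + 4*x^3 + x^2 - 6*x) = (x + 1)*(x + 3)*(x^3 + x^2 - 2*x) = (x + 1)*(x + 2)*(x + 3)*(x^2 - x) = x*(x + 1)*(x + 2)*(x + 3)*(x - 1)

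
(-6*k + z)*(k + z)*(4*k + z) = -24*k^3 - 26*k^2*z - k*z^2 + z^3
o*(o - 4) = o^2 - 4*o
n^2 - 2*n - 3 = (n - 3)*(n + 1)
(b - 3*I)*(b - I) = b^2 - 4*I*b - 3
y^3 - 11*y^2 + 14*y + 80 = (y - 8)*(y - 5)*(y + 2)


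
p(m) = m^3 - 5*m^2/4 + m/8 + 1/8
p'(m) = 3*m^2 - 5*m/2 + 1/8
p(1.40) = 0.59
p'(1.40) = 2.50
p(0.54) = -0.01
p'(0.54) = -0.35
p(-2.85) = -33.53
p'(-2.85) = 31.62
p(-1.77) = -9.56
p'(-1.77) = 13.95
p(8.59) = 542.80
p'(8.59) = 200.01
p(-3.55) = -60.81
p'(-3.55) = 46.81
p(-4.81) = -140.68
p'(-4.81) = 81.56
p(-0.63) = -0.70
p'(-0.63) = 2.89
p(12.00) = 1549.62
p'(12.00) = 402.12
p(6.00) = 171.88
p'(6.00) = 93.12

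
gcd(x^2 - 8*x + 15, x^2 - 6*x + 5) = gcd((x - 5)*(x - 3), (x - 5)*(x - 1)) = x - 5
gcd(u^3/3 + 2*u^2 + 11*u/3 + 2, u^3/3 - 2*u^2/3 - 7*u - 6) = u^2 + 4*u + 3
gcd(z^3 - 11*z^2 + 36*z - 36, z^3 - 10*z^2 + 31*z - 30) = z^2 - 5*z + 6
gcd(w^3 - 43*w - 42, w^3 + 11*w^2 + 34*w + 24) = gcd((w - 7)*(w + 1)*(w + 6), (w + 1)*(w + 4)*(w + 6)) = w^2 + 7*w + 6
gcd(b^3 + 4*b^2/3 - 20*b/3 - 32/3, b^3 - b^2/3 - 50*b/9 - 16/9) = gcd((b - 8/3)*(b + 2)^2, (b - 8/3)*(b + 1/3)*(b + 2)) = b^2 - 2*b/3 - 16/3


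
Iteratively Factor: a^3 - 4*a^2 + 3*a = (a - 3)*(a^2 - a) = a*(a - 3)*(a - 1)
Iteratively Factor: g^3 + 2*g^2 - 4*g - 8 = (g - 2)*(g^2 + 4*g + 4) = (g - 2)*(g + 2)*(g + 2)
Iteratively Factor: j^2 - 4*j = (j - 4)*(j)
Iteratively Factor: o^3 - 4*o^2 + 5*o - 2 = (o - 1)*(o^2 - 3*o + 2) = (o - 1)^2*(o - 2)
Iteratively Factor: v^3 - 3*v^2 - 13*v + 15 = (v + 3)*(v^2 - 6*v + 5) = (v - 5)*(v + 3)*(v - 1)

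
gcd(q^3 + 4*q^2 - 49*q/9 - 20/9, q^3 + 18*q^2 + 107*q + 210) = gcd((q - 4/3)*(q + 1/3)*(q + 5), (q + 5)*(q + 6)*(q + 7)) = q + 5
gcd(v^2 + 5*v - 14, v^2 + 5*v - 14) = v^2 + 5*v - 14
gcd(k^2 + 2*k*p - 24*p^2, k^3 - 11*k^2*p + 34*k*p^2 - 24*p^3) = -k + 4*p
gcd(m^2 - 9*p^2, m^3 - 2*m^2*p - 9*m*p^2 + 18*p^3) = -m^2 + 9*p^2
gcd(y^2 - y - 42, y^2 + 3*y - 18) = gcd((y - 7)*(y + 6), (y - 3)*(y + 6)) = y + 6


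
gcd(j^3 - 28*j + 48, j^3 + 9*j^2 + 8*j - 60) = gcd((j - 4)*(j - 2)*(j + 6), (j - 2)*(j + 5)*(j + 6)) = j^2 + 4*j - 12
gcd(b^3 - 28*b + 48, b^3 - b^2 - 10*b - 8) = b - 4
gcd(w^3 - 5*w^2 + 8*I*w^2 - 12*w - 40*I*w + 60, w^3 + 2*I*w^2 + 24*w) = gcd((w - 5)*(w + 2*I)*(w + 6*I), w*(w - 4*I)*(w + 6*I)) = w + 6*I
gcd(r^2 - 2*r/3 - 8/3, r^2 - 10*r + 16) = r - 2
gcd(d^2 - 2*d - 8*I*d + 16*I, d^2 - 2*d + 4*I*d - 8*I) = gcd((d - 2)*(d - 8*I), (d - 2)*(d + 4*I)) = d - 2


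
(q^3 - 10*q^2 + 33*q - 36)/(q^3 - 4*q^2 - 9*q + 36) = (q - 3)/(q + 3)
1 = 1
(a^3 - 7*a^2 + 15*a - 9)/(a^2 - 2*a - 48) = (-a^3 + 7*a^2 - 15*a + 9)/(-a^2 + 2*a + 48)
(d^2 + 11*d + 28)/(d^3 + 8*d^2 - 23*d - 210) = (d + 4)/(d^2 + d - 30)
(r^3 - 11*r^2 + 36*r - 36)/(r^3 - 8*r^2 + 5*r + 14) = (r^2 - 9*r + 18)/(r^2 - 6*r - 7)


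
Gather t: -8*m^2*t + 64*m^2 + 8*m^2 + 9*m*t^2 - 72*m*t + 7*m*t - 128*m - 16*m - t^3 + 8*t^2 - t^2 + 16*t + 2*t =72*m^2 - 144*m - t^3 + t^2*(9*m + 7) + t*(-8*m^2 - 65*m + 18)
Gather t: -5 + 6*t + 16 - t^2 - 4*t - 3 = -t^2 + 2*t + 8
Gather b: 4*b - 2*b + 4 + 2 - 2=2*b + 4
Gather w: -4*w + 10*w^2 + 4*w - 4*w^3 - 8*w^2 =-4*w^3 + 2*w^2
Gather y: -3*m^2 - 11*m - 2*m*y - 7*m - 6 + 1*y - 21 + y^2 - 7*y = -3*m^2 - 18*m + y^2 + y*(-2*m - 6) - 27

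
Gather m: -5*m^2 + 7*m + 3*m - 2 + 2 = -5*m^2 + 10*m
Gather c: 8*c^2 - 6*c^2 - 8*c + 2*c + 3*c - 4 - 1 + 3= 2*c^2 - 3*c - 2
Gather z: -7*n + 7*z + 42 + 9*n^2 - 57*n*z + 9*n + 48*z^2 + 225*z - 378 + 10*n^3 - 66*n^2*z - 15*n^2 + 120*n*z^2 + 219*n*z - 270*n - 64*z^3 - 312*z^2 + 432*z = 10*n^3 - 6*n^2 - 268*n - 64*z^3 + z^2*(120*n - 264) + z*(-66*n^2 + 162*n + 664) - 336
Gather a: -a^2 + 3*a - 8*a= -a^2 - 5*a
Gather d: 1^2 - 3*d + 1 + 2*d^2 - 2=2*d^2 - 3*d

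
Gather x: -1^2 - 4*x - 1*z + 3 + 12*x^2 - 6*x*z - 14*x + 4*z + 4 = 12*x^2 + x*(-6*z - 18) + 3*z + 6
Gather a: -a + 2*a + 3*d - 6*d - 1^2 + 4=a - 3*d + 3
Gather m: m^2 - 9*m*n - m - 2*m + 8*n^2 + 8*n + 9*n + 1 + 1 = m^2 + m*(-9*n - 3) + 8*n^2 + 17*n + 2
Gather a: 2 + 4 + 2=8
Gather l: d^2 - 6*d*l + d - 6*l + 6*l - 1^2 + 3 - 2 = d^2 - 6*d*l + d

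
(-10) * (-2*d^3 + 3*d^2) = 20*d^3 - 30*d^2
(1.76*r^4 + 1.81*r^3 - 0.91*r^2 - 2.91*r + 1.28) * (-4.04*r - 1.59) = -7.1104*r^5 - 10.1108*r^4 + 0.7985*r^3 + 13.2033*r^2 - 0.544299999999999*r - 2.0352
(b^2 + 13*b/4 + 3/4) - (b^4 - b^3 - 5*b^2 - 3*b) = -b^4 + b^3 + 6*b^2 + 25*b/4 + 3/4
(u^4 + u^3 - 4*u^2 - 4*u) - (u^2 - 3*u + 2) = u^4 + u^3 - 5*u^2 - u - 2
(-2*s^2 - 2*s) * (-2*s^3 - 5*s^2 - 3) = 4*s^5 + 14*s^4 + 10*s^3 + 6*s^2 + 6*s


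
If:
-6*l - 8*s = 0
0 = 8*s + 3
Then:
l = 1/2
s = -3/8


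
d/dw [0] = 0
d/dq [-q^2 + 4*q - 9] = 4 - 2*q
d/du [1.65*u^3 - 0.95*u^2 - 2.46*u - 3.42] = 4.95*u^2 - 1.9*u - 2.46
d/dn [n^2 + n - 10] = 2*n + 1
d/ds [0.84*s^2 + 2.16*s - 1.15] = 1.68*s + 2.16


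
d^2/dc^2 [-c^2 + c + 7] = -2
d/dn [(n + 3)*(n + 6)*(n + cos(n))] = -(n + 3)*(n + 6)*(sin(n) - 1) + (n + 3)*(n + cos(n)) + (n + 6)*(n + cos(n))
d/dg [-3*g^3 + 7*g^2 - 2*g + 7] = -9*g^2 + 14*g - 2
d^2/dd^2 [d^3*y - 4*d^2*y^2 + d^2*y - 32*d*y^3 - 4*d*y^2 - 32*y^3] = 2*y*(3*d - 4*y + 1)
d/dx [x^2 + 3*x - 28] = 2*x + 3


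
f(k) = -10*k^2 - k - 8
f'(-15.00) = 299.00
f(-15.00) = -2243.00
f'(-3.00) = 59.00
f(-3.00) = -95.00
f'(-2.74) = 53.80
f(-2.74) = -80.34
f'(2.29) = -46.80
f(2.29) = -62.73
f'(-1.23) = 23.60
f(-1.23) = -21.90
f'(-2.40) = 47.00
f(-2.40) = -63.20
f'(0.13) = -3.60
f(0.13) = -8.30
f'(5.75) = -116.00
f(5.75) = -344.38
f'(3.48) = -70.60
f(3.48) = -132.58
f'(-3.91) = 77.20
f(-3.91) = -156.97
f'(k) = -20*k - 1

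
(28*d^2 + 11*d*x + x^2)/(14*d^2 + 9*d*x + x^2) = (4*d + x)/(2*d + x)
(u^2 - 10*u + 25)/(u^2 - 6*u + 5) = (u - 5)/(u - 1)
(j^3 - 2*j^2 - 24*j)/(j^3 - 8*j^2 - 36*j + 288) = j*(j + 4)/(j^2 - 2*j - 48)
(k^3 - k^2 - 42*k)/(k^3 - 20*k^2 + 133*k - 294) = k*(k + 6)/(k^2 - 13*k + 42)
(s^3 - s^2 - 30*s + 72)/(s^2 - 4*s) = s + 3 - 18/s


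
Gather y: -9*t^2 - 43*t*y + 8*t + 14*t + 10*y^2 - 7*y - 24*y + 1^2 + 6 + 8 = -9*t^2 + 22*t + 10*y^2 + y*(-43*t - 31) + 15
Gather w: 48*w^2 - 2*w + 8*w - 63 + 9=48*w^2 + 6*w - 54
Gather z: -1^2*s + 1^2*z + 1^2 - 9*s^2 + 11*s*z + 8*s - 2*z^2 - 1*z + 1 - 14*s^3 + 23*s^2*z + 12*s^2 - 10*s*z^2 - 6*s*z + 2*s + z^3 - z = -14*s^3 + 3*s^2 + 9*s + z^3 + z^2*(-10*s - 2) + z*(23*s^2 + 5*s - 1) + 2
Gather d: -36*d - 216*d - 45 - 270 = -252*d - 315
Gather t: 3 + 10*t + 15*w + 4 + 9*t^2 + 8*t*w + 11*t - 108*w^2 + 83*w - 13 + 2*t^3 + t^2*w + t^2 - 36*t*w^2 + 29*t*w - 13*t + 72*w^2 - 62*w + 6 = 2*t^3 + t^2*(w + 10) + t*(-36*w^2 + 37*w + 8) - 36*w^2 + 36*w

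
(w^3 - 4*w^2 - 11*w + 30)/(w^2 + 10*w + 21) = (w^2 - 7*w + 10)/(w + 7)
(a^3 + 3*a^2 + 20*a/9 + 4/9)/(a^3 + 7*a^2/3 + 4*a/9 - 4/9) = (3*a + 1)/(3*a - 1)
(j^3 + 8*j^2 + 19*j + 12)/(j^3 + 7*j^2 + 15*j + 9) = (j + 4)/(j + 3)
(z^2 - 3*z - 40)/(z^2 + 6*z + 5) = (z - 8)/(z + 1)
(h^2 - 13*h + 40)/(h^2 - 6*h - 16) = (h - 5)/(h + 2)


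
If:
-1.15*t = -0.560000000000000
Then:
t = 0.49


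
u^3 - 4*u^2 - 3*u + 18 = (u - 3)^2*(u + 2)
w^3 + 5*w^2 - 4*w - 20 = (w - 2)*(w + 2)*(w + 5)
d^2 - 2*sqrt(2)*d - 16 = (d - 4*sqrt(2))*(d + 2*sqrt(2))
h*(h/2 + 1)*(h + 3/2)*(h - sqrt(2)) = h^4/2 - sqrt(2)*h^3/2 + 7*h^3/4 - 7*sqrt(2)*h^2/4 + 3*h^2/2 - 3*sqrt(2)*h/2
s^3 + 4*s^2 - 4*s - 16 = (s - 2)*(s + 2)*(s + 4)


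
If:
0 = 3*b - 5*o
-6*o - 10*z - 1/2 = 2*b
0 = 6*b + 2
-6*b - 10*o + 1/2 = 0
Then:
No Solution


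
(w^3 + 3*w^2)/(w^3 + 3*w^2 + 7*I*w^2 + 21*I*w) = w/(w + 7*I)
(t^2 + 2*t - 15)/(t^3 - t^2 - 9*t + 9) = (t + 5)/(t^2 + 2*t - 3)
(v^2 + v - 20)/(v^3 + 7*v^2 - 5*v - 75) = (v - 4)/(v^2 + 2*v - 15)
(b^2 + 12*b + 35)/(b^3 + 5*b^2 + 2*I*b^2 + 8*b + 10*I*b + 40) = (b + 7)/(b^2 + 2*I*b + 8)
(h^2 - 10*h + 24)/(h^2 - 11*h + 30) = (h - 4)/(h - 5)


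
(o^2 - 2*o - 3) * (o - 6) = o^3 - 8*o^2 + 9*o + 18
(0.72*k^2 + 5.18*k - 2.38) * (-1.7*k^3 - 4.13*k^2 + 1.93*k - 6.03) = -1.224*k^5 - 11.7796*k^4 - 15.9578*k^3 + 15.4852*k^2 - 35.8288*k + 14.3514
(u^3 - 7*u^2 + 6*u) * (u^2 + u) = u^5 - 6*u^4 - u^3 + 6*u^2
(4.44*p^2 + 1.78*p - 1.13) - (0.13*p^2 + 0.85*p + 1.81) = 4.31*p^2 + 0.93*p - 2.94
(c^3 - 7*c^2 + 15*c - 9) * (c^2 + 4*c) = c^5 - 3*c^4 - 13*c^3 + 51*c^2 - 36*c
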